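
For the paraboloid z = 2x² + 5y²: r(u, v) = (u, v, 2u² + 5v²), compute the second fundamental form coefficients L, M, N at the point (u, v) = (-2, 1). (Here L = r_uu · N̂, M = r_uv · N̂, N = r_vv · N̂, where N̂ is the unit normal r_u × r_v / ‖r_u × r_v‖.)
L = 4*sqrt(165)/165;  M = 0;  N = 2*sqrt(165)/33

Compute the unit normal N̂(u, v) = (-4*u/sqrt(16*u^2 + 100*v^2 + 1), -10*v/sqrt(16*u^2 + 100*v^2 + 1), 1/sqrt(16*u^2 + 100*v^2 + 1)), and the second partials r_uu, r_uv, r_vv. Take dot products:
  L(u, v) = r_uu · N̂ = 4/sqrt(16*u^2 + 100*v^2 + 1),
  M(u, v) = r_uv · N̂ = 0,
  N(u, v) = r_vv · N̂ = 10/sqrt(16*u^2 + 100*v^2 + 1).
Evaluating at (u, v) = (-2, 1):
  L = 4*sqrt(165)/165, M = 0, N = 2*sqrt(165)/33.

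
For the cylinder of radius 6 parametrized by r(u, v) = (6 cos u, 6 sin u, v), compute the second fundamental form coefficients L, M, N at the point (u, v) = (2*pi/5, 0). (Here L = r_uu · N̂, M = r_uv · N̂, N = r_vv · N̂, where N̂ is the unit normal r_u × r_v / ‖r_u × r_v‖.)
L = -6;  M = 0;  N = 0

Compute the unit normal N̂(u, v) = (cos(u), sin(u), 0), and the second partials r_uu, r_uv, r_vv. Take dot products:
  L(u, v) = r_uu · N̂ = -6,
  M(u, v) = r_uv · N̂ = 0,
  N(u, v) = r_vv · N̂ = 0.
Evaluating at (u, v) = (2*pi/5, 0):
  L = -6, M = 0, N = 0.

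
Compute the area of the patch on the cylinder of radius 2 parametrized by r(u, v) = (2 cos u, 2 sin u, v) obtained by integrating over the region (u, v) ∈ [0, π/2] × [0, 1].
Area = pi

Area = ∫∫ √(EG − F²) du dv with √(EG − F²) = 2. Integrating over [0, π/2] × [0, 1] gives pi.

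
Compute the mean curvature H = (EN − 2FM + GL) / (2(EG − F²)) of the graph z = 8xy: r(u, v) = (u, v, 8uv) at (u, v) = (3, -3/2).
H = 2304*sqrt(721)/519841

With E = 64*v^2 + 1, F = 64*u*v, G = 64*u^2 + 1, L = 0, M = 8/sqrt(64*u^2 + 64*v^2 + 1), N = 0, assemble
  H = (EN − 2FM + GL) / (2(EG − F²)) = -512*u*v/(64*u^2 + 64*v^2 + 1)^(3/2).
At (u, v) = (3, -3/2): H = 2304*sqrt(721)/519841.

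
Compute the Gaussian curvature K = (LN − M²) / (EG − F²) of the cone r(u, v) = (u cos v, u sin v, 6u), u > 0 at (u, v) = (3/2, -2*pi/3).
K = 0

Coefficients of the first fundamental form: E = 37, F = 0, G = u^2.
Coefficients of the second fundamental form: L = 0, M = 0, N = 6*sqrt(37)*u^2/(37*Abs(u)).
Assemble K = (LN − M²)/(EG − F²) = 0. At (u, v) = (3/2, -2*pi/3): K = 0.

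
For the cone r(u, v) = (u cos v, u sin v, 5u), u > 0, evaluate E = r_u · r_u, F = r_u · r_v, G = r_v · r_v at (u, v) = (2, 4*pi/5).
E = 26;  F = 0;  G = 4

Partials: r_u = (cos(v), sin(v), 5), r_v = (-u*sin(v), u*cos(v), 0). As functions of (u, v):
  E = r_u · r_u = 26,
  F = r_u · r_v = 0,
  G = r_v · r_v = u^2.
Evaluating at (u, v) = (2, 4*pi/5): E = 26, F = 0, G = 4.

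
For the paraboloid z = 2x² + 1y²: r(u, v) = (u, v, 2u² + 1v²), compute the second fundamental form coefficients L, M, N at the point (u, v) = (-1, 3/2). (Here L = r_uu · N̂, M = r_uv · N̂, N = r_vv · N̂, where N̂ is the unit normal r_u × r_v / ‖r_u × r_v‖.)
L = 2*sqrt(26)/13;  M = 0;  N = sqrt(26)/13

Compute the unit normal N̂(u, v) = (-4*u/sqrt(16*u^2 + 4*v^2 + 1), -2*v/sqrt(16*u^2 + 4*v^2 + 1), 1/sqrt(16*u^2 + 4*v^2 + 1)), and the second partials r_uu, r_uv, r_vv. Take dot products:
  L(u, v) = r_uu · N̂ = 4/sqrt(16*u^2 + 4*v^2 + 1),
  M(u, v) = r_uv · N̂ = 0,
  N(u, v) = r_vv · N̂ = 2/sqrt(16*u^2 + 4*v^2 + 1).
Evaluating at (u, v) = (-1, 3/2):
  L = 2*sqrt(26)/13, M = 0, N = sqrt(26)/13.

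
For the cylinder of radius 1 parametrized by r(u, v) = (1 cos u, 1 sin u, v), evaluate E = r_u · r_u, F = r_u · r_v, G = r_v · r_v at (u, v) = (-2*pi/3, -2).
E = 1;  F = 0;  G = 1

Partials: r_u = (-sin(u), cos(u), 0), r_v = (0, 0, 1). As functions of (u, v):
  E = r_u · r_u = 1,
  F = r_u · r_v = 0,
  G = r_v · r_v = 1.
Evaluating at (u, v) = (-2*pi/3, -2): E = 1, F = 0, G = 1.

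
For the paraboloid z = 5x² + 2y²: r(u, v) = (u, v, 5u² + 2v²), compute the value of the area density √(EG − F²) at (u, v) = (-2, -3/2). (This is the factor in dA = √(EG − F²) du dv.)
√(EG − F²)|_{(-2, -3/2)} = sqrt(437)

E = 100*u^2 + 1, F = 40*u*v, G = 16*v^2 + 1, so EG − F² = 100*u^2 + 16*v^2 + 1. Taking the positive square root: √(EG − F²) = sqrt(100*u^2 + 16*v^2 + 1). At (u, v) = (-2, -3/2): sqrt(437).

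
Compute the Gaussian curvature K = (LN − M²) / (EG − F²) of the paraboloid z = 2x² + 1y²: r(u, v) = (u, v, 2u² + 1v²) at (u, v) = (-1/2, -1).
K = 8/81

Coefficients of the first fundamental form: E = 16*u^2 + 1, F = 8*u*v, G = 4*v^2 + 1.
Coefficients of the second fundamental form: L = 4/sqrt(16*u^2 + 4*v^2 + 1), M = 0, N = 2/sqrt(16*u^2 + 4*v^2 + 1).
Assemble K = (LN − M²)/(EG − F²) = 8/(256*u^4 + 128*u^2*v^2 + 32*u^2 + 16*v^4 + 8*v^2 + 1). At (u, v) = (-1/2, -1): K = 8/81.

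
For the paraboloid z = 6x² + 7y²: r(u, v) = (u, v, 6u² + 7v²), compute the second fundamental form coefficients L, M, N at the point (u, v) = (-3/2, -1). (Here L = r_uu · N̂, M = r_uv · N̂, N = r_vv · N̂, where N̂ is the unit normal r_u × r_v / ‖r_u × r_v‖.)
L = 12*sqrt(521)/521;  M = 0;  N = 14*sqrt(521)/521

Compute the unit normal N̂(u, v) = (-12*u/sqrt(144*u^2 + 196*v^2 + 1), -14*v/sqrt(144*u^2 + 196*v^2 + 1), 1/sqrt(144*u^2 + 196*v^2 + 1)), and the second partials r_uu, r_uv, r_vv. Take dot products:
  L(u, v) = r_uu · N̂ = 12/sqrt(144*u^2 + 196*v^2 + 1),
  M(u, v) = r_uv · N̂ = 0,
  N(u, v) = r_vv · N̂ = 14/sqrt(144*u^2 + 196*v^2 + 1).
Evaluating at (u, v) = (-3/2, -1):
  L = 12*sqrt(521)/521, M = 0, N = 14*sqrt(521)/521.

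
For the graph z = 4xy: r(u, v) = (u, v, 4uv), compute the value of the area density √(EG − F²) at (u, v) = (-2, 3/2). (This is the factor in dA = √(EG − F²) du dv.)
√(EG − F²)|_{(-2, 3/2)} = sqrt(101)

E = 16*v^2 + 1, F = 16*u*v, G = 16*u^2 + 1, so EG − F² = 16*u^2 + 16*v^2 + 1. Taking the positive square root: √(EG − F²) = sqrt(16*u^2 + 16*v^2 + 1). At (u, v) = (-2, 3/2): sqrt(101).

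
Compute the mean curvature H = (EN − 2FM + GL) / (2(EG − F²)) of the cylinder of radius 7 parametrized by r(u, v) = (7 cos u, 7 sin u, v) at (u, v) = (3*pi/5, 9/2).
H = -1/14

With E = 49, F = 0, G = 1, L = -7, M = 0, N = 0, assemble
  H = (EN − 2FM + GL) / (2(EG − F²)) = -1/14.
At (u, v) = (3*pi/5, 9/2): H = -1/14.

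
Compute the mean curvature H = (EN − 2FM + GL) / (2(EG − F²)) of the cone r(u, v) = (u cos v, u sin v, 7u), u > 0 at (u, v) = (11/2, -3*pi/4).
H = 7*sqrt(2)/110

With E = 50, F = 0, G = u^2, L = 0, M = 0, N = 7*sqrt(2)*u^2/(10*Abs(u)), assemble
  H = (EN − 2FM + GL) / (2(EG − F²)) = 7*sqrt(2)/(20*Abs(u)).
At (u, v) = (11/2, -3*pi/4): H = 7*sqrt(2)/110.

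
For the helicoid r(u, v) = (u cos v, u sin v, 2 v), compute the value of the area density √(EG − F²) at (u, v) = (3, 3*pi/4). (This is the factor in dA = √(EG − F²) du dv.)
√(EG − F²)|_{(3, 3*pi/4)} = sqrt(13)

E = 1, F = 0, G = u^2 + 4, so EG − F² = u^2 + 4. Taking the positive square root: √(EG − F²) = sqrt(u^2 + 4). At (u, v) = (3, 3*pi/4): sqrt(13).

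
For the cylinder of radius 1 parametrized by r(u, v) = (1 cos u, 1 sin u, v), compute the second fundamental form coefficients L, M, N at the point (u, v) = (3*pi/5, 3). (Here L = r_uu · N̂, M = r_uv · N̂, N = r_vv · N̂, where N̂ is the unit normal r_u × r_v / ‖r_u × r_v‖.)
L = -1;  M = 0;  N = 0

Compute the unit normal N̂(u, v) = (cos(u), sin(u), 0), and the second partials r_uu, r_uv, r_vv. Take dot products:
  L(u, v) = r_uu · N̂ = -1,
  M(u, v) = r_uv · N̂ = 0,
  N(u, v) = r_vv · N̂ = 0.
Evaluating at (u, v) = (3*pi/5, 3):
  L = -1, M = 0, N = 0.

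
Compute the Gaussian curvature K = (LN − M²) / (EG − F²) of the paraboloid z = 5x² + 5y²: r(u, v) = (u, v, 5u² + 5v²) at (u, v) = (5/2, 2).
K = 25/263169

Coefficients of the first fundamental form: E = 100*u^2 + 1, F = 100*u*v, G = 100*v^2 + 1.
Coefficients of the second fundamental form: L = 10/sqrt(100*u^2 + 100*v^2 + 1), M = 0, N = 10/sqrt(100*u^2 + 100*v^2 + 1).
Assemble K = (LN − M²)/(EG − F²) = 100/(10000*u^4 + 20000*u^2*v^2 + 200*u^2 + 10000*v^4 + 200*v^2 + 1). At (u, v) = (5/2, 2): K = 25/263169.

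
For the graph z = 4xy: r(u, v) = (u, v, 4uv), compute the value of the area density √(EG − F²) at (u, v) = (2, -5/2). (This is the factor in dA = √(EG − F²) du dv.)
√(EG − F²)|_{(2, -5/2)} = sqrt(165)

E = 16*v^2 + 1, F = 16*u*v, G = 16*u^2 + 1, so EG − F² = 16*u^2 + 16*v^2 + 1. Taking the positive square root: √(EG − F²) = sqrt(16*u^2 + 16*v^2 + 1). At (u, v) = (2, -5/2): sqrt(165).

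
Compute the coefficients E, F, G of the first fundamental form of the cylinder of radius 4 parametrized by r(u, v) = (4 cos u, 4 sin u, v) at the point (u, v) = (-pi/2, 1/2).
E = 16;  F = 0;  G = 1

Partials: r_u = (-4*sin(u), 4*cos(u), 0), r_v = (0, 0, 1). As functions of (u, v):
  E = r_u · r_u = 16,
  F = r_u · r_v = 0,
  G = r_v · r_v = 1.
Evaluating at (u, v) = (-pi/2, 1/2): E = 16, F = 0, G = 1.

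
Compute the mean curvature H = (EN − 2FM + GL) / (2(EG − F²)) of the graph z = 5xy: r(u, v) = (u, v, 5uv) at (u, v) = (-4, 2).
H = 1000*sqrt(501)/251001

With E = 25*v^2 + 1, F = 25*u*v, G = 25*u^2 + 1, L = 0, M = 5/sqrt(25*u^2 + 25*v^2 + 1), N = 0, assemble
  H = (EN − 2FM + GL) / (2(EG − F²)) = -125*u*v/(25*u^2 + 25*v^2 + 1)^(3/2).
At (u, v) = (-4, 2): H = 1000*sqrt(501)/251001.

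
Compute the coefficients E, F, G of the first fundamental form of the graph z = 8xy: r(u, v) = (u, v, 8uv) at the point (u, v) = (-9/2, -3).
E = 577;  F = 864;  G = 1297

Partials: r_u = (1, 0, 8*v), r_v = (0, 1, 8*u). As functions of (u, v):
  E = r_u · r_u = 64*v^2 + 1,
  F = r_u · r_v = 64*u*v,
  G = r_v · r_v = 64*u^2 + 1.
Evaluating at (u, v) = (-9/2, -3): E = 577, F = 864, G = 1297.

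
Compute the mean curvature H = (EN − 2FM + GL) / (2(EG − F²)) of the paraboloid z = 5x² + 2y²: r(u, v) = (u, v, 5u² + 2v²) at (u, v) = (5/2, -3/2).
H = 1437*sqrt(662)/438244

With E = 100*u^2 + 1, F = 40*u*v, G = 16*v^2 + 1, L = 10/sqrt(100*u^2 + 16*v^2 + 1), M = 0, N = 4/sqrt(100*u^2 + 16*v^2 + 1), assemble
  H = (EN − 2FM + GL) / (2(EG − F²)) = (200*u^2 + 80*v^2 + 7)/(100*u^2 + 16*v^2 + 1)^(3/2).
At (u, v) = (5/2, -3/2): H = 1437*sqrt(662)/438244.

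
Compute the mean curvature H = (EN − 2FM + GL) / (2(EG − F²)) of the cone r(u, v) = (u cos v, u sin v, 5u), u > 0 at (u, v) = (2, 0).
H = 5*sqrt(26)/104

With E = 26, F = 0, G = u^2, L = 0, M = 0, N = 5*sqrt(26)*u^2/(26*Abs(u)), assemble
  H = (EN − 2FM + GL) / (2(EG − F²)) = 5*sqrt(26)/(52*Abs(u)).
At (u, v) = (2, 0): H = 5*sqrt(26)/104.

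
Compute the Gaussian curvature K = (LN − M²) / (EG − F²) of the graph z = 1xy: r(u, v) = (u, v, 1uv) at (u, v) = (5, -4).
K = -1/1764

Coefficients of the first fundamental form: E = v^2 + 1, F = u*v, G = u^2 + 1.
Coefficients of the second fundamental form: L = 0, M = 1/sqrt(u^2 + v^2 + 1), N = 0.
Assemble K = (LN − M²)/(EG − F²) = 1/((u^2*v^2 - (u^2 + 1)*(v^2 + 1))*(u^2 + v^2 + 1)). At (u, v) = (5, -4): K = -1/1764.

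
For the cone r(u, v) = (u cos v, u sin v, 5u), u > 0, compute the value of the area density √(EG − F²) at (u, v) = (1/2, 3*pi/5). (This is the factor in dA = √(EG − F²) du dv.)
√(EG − F²)|_{(1/2, 3*pi/5)} = sqrt(26)/2

E = 26, F = 0, G = u^2, so EG − F² = 26*u^2. Taking the positive square root: √(EG − F²) = sqrt(26)*Abs(u). At (u, v) = (1/2, 3*pi/5): sqrt(26)/2.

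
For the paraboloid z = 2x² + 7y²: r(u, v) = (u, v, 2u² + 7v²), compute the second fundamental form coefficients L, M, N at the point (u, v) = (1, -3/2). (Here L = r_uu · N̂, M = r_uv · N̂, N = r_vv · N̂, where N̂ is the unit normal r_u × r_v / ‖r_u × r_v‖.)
L = 2*sqrt(458)/229;  M = 0;  N = 7*sqrt(458)/229

Compute the unit normal N̂(u, v) = (-4*u/sqrt(16*u^2 + 196*v^2 + 1), -14*v/sqrt(16*u^2 + 196*v^2 + 1), 1/sqrt(16*u^2 + 196*v^2 + 1)), and the second partials r_uu, r_uv, r_vv. Take dot products:
  L(u, v) = r_uu · N̂ = 4/sqrt(16*u^2 + 196*v^2 + 1),
  M(u, v) = r_uv · N̂ = 0,
  N(u, v) = r_vv · N̂ = 14/sqrt(16*u^2 + 196*v^2 + 1).
Evaluating at (u, v) = (1, -3/2):
  L = 2*sqrt(458)/229, M = 0, N = 7*sqrt(458)/229.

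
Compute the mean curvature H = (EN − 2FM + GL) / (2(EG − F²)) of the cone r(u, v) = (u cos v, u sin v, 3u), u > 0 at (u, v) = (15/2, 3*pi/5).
H = sqrt(10)/50

With E = 10, F = 0, G = u^2, L = 0, M = 0, N = 3*sqrt(10)*u^2/(10*Abs(u)), assemble
  H = (EN − 2FM + GL) / (2(EG − F²)) = 3*sqrt(10)/(20*Abs(u)).
At (u, v) = (15/2, 3*pi/5): H = sqrt(10)/50.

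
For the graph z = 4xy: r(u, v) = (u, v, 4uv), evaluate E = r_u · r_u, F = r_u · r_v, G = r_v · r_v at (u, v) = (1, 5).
E = 401;  F = 80;  G = 17

Partials: r_u = (1, 0, 4*v), r_v = (0, 1, 4*u). As functions of (u, v):
  E = r_u · r_u = 16*v^2 + 1,
  F = r_u · r_v = 16*u*v,
  G = r_v · r_v = 16*u^2 + 1.
Evaluating at (u, v) = (1, 5): E = 401, F = 80, G = 17.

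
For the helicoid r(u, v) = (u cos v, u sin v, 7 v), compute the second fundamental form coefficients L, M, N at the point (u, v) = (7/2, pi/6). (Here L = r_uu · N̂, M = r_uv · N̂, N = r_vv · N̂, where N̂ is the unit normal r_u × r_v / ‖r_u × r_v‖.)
L = 0;  M = -2*sqrt(5)/5;  N = 0

Compute the unit normal N̂(u, v) = (7*sin(v)/sqrt(u^2 + 49), -7*cos(v)/sqrt(u^2 + 49), u/sqrt(u^2 + 49)), and the second partials r_uu, r_uv, r_vv. Take dot products:
  L(u, v) = r_uu · N̂ = 0,
  M(u, v) = r_uv · N̂ = -7/sqrt(u^2 + 49),
  N(u, v) = r_vv · N̂ = 0.
Evaluating at (u, v) = (7/2, pi/6):
  L = 0, M = -2*sqrt(5)/5, N = 0.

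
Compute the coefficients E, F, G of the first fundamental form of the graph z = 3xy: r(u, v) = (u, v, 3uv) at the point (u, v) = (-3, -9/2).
E = 733/4;  F = 243/2;  G = 82

Partials: r_u = (1, 0, 3*v), r_v = (0, 1, 3*u). As functions of (u, v):
  E = r_u · r_u = 9*v^2 + 1,
  F = r_u · r_v = 9*u*v,
  G = r_v · r_v = 9*u^2 + 1.
Evaluating at (u, v) = (-3, -9/2): E = 733/4, F = 243/2, G = 82.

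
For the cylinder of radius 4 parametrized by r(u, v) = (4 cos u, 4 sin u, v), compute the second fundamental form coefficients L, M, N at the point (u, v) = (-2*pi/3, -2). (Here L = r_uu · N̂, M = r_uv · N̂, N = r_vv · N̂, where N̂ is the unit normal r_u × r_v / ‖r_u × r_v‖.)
L = -4;  M = 0;  N = 0

Compute the unit normal N̂(u, v) = (cos(u), sin(u), 0), and the second partials r_uu, r_uv, r_vv. Take dot products:
  L(u, v) = r_uu · N̂ = -4,
  M(u, v) = r_uv · N̂ = 0,
  N(u, v) = r_vv · N̂ = 0.
Evaluating at (u, v) = (-2*pi/3, -2):
  L = -4, M = 0, N = 0.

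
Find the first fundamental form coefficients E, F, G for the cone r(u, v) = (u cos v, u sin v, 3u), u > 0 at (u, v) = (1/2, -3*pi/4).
E = 10;  F = 0;  G = 1/4

Partials: r_u = (cos(v), sin(v), 3), r_v = (-u*sin(v), u*cos(v), 0). As functions of (u, v):
  E = r_u · r_u = 10,
  F = r_u · r_v = 0,
  G = r_v · r_v = u^2.
Evaluating at (u, v) = (1/2, -3*pi/4): E = 10, F = 0, G = 1/4.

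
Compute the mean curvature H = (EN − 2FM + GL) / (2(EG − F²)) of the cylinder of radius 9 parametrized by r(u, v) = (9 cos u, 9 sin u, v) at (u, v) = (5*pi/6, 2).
H = -1/18

With E = 81, F = 0, G = 1, L = -9, M = 0, N = 0, assemble
  H = (EN − 2FM + GL) / (2(EG − F²)) = -1/18.
At (u, v) = (5*pi/6, 2): H = -1/18.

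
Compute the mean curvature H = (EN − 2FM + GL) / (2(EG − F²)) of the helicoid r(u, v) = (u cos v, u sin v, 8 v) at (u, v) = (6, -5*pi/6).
H = 0

With E = 1, F = 0, G = u^2 + 64, L = 0, M = -8/sqrt(u^2 + 64), N = 0, assemble
  H = (EN − 2FM + GL) / (2(EG − F²)) = 0.
At (u, v) = (6, -5*pi/6): H = 0.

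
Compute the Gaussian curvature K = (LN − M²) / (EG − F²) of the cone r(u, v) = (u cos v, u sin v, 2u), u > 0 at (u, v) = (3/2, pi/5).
K = 0

Coefficients of the first fundamental form: E = 5, F = 0, G = u^2.
Coefficients of the second fundamental form: L = 0, M = 0, N = 2*sqrt(5)*u^2/(5*Abs(u)).
Assemble K = (LN − M²)/(EG − F²) = 0. At (u, v) = (3/2, pi/5): K = 0.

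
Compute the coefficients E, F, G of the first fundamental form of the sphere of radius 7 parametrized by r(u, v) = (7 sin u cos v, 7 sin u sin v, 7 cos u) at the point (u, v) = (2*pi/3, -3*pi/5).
E = 49;  F = 0;  G = 147/4

Partials: r_u = (7*cos(u)*cos(v), 7*sin(v)*cos(u), -7*sin(u)), r_v = (-7*sin(u)*sin(v), 7*sin(u)*cos(v), 0). As functions of (u, v):
  E = r_u · r_u = 49,
  F = r_u · r_v = 0,
  G = r_v · r_v = 49*sin(u)^2.
Evaluating at (u, v) = (2*pi/3, -3*pi/5): E = 49, F = 0, G = 147/4.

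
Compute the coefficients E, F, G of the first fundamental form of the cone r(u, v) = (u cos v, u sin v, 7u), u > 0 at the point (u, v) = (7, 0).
E = 50;  F = 0;  G = 49

Partials: r_u = (cos(v), sin(v), 7), r_v = (-u*sin(v), u*cos(v), 0). As functions of (u, v):
  E = r_u · r_u = 50,
  F = r_u · r_v = 0,
  G = r_v · r_v = u^2.
Evaluating at (u, v) = (7, 0): E = 50, F = 0, G = 49.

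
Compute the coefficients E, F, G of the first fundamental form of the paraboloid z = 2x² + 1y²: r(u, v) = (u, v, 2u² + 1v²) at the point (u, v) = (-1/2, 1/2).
E = 5;  F = -2;  G = 2

Partials: r_u = (1, 0, 4*u), r_v = (0, 1, 2*v). As functions of (u, v):
  E = r_u · r_u = 16*u^2 + 1,
  F = r_u · r_v = 8*u*v,
  G = r_v · r_v = 4*v^2 + 1.
Evaluating at (u, v) = (-1/2, 1/2): E = 5, F = -2, G = 2.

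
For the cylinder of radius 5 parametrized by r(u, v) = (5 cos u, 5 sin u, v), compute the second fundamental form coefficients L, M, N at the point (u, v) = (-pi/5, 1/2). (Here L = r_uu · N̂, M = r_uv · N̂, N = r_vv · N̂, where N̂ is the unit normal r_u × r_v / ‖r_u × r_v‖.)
L = -5;  M = 0;  N = 0

Compute the unit normal N̂(u, v) = (cos(u), sin(u), 0), and the second partials r_uu, r_uv, r_vv. Take dot products:
  L(u, v) = r_uu · N̂ = -5,
  M(u, v) = r_uv · N̂ = 0,
  N(u, v) = r_vv · N̂ = 0.
Evaluating at (u, v) = (-pi/5, 1/2):
  L = -5, M = 0, N = 0.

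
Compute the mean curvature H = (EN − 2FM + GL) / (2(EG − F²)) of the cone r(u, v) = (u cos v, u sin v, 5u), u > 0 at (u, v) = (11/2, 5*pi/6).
H = 5*sqrt(26)/286

With E = 26, F = 0, G = u^2, L = 0, M = 0, N = 5*sqrt(26)*u^2/(26*Abs(u)), assemble
  H = (EN − 2FM + GL) / (2(EG − F²)) = 5*sqrt(26)/(52*Abs(u)).
At (u, v) = (11/2, 5*pi/6): H = 5*sqrt(26)/286.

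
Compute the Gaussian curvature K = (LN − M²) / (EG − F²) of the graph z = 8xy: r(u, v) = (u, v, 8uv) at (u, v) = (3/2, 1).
K = -64/43681

Coefficients of the first fundamental form: E = 64*v^2 + 1, F = 64*u*v, G = 64*u^2 + 1.
Coefficients of the second fundamental form: L = 0, M = 8/sqrt(64*u^2 + 64*v^2 + 1), N = 0.
Assemble K = (LN − M²)/(EG − F²) = -64/(4096*u^4 + 8192*u^2*v^2 + 128*u^2 + 4096*v^4 + 128*v^2 + 1). At (u, v) = (3/2, 1): K = -64/43681.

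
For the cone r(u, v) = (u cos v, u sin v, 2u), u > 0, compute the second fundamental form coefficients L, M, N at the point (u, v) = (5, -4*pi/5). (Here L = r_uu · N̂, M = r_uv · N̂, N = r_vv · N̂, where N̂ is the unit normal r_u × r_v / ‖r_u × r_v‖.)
L = 0;  M = 0;  N = 2*sqrt(5)

Compute the unit normal N̂(u, v) = (-2*sqrt(5)*u*cos(v)/(5*Abs(u)), -2*sqrt(5)*u*sin(v)/(5*Abs(u)), sqrt(5)*u/(5*Abs(u))), and the second partials r_uu, r_uv, r_vv. Take dot products:
  L(u, v) = r_uu · N̂ = 0,
  M(u, v) = r_uv · N̂ = 0,
  N(u, v) = r_vv · N̂ = 2*sqrt(5)*u^2/(5*Abs(u)).
Evaluating at (u, v) = (5, -4*pi/5):
  L = 0, M = 0, N = 2*sqrt(5).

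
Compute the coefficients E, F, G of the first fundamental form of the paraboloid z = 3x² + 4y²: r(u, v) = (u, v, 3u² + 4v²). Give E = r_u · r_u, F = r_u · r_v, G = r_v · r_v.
E = 36*u^2 + 1;  F = 48*u*v;  G = 64*v^2 + 1

Compute partials: r_u = (1, 0, 6*u), r_v = (0, 1, 8*v). Then
  E = r_u · r_u = 36*u^2 + 1,
  F = r_u · r_v = 48*u*v,
  G = r_v · r_v = 64*v^2 + 1.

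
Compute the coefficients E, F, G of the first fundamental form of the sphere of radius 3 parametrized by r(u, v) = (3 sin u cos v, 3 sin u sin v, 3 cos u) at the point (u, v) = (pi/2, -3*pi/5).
E = 9;  F = 0;  G = 9

Partials: r_u = (3*cos(u)*cos(v), 3*sin(v)*cos(u), -3*sin(u)), r_v = (-3*sin(u)*sin(v), 3*sin(u)*cos(v), 0). As functions of (u, v):
  E = r_u · r_u = 9,
  F = r_u · r_v = 0,
  G = r_v · r_v = 9*sin(u)^2.
Evaluating at (u, v) = (pi/2, -3*pi/5): E = 9, F = 0, G = 9.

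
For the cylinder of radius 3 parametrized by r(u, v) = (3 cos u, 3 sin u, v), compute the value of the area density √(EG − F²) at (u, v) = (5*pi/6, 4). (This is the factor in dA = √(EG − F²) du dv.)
√(EG − F²)|_{(5*pi/6, 4)} = 3

E = 9, F = 0, G = 1, so EG − F² = 9. Taking the positive square root: √(EG − F²) = 3. At (u, v) = (5*pi/6, 4): 3.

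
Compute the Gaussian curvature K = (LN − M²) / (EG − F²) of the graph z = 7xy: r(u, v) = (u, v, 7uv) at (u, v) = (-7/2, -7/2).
K = -196/5774409

Coefficients of the first fundamental form: E = 49*v^2 + 1, F = 49*u*v, G = 49*u^2 + 1.
Coefficients of the second fundamental form: L = 0, M = 7/sqrt(49*u^2 + 49*v^2 + 1), N = 0.
Assemble K = (LN − M²)/(EG − F²) = -49/(2401*u^4 + 4802*u^2*v^2 + 98*u^2 + 2401*v^4 + 98*v^2 + 1). At (u, v) = (-7/2, -7/2): K = -196/5774409.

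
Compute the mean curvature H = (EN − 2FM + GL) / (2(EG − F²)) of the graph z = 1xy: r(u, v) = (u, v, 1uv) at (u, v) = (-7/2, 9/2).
H = 63*sqrt(134)/8978

With E = v^2 + 1, F = u*v, G = u^2 + 1, L = 0, M = 1/sqrt(u^2 + v^2 + 1), N = 0, assemble
  H = (EN − 2FM + GL) / (2(EG − F²)) = -u*v/(u^2 + v^2 + 1)^(3/2).
At (u, v) = (-7/2, 9/2): H = 63*sqrt(134)/8978.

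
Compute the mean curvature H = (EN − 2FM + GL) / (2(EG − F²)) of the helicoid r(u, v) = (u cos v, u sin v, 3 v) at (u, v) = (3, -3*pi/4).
H = 0

With E = 1, F = 0, G = u^2 + 9, L = 0, M = -3/sqrt(u^2 + 9), N = 0, assemble
  H = (EN − 2FM + GL) / (2(EG − F²)) = 0.
At (u, v) = (3, -3*pi/4): H = 0.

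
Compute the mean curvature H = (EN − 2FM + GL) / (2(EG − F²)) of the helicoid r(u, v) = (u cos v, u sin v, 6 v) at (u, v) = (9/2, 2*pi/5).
H = 0

With E = 1, F = 0, G = u^2 + 36, L = 0, M = -6/sqrt(u^2 + 36), N = 0, assemble
  H = (EN − 2FM + GL) / (2(EG − F²)) = 0.
At (u, v) = (9/2, 2*pi/5): H = 0.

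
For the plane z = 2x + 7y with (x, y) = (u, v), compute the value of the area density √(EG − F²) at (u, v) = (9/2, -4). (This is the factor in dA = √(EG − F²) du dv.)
√(EG − F²)|_{(9/2, -4)} = 3*sqrt(6)

E = 5, F = 14, G = 50, so EG − F² = 54. Taking the positive square root: √(EG − F²) = 3*sqrt(6). At (u, v) = (9/2, -4): 3*sqrt(6).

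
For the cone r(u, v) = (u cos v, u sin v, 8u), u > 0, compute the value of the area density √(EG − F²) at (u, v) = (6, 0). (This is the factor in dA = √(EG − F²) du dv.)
√(EG − F²)|_{(6, 0)} = 6*sqrt(65)

E = 65, F = 0, G = u^2, so EG − F² = 65*u^2. Taking the positive square root: √(EG − F²) = sqrt(65)*Abs(u). At (u, v) = (6, 0): 6*sqrt(65).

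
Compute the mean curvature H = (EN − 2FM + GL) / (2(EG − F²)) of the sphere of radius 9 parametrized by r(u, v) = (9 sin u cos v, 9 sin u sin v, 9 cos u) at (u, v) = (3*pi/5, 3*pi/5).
H = -1/9

With E = 81, F = 0, G = 81*sin(u)^2, L = -9*sin(u)/Abs(sin(u)), M = 0, N = -9*sin(u)^3/Abs(sin(u)), assemble
  H = (EN − 2FM + GL) / (2(EG − F²)) = -sin(u)/(9*Abs(sin(u))).
At (u, v) = (3*pi/5, 3*pi/5): H = -1/9.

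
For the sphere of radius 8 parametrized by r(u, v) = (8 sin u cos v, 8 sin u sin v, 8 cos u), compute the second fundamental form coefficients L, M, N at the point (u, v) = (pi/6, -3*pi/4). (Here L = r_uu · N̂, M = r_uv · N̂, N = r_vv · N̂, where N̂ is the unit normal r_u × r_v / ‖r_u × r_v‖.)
L = -8;  M = 0;  N = -2

Compute the unit normal N̂(u, v) = (sin(u)^2*cos(v)/Abs(sin(u)), sin(u)^2*sin(v)/Abs(sin(u)), sin(2*u)/(2*Abs(sin(u)))), and the second partials r_uu, r_uv, r_vv. Take dot products:
  L(u, v) = r_uu · N̂ = -8*sin(u)/Abs(sin(u)),
  M(u, v) = r_uv · N̂ = 0,
  N(u, v) = r_vv · N̂ = -8*sin(u)^3/Abs(sin(u)).
Evaluating at (u, v) = (pi/6, -3*pi/4):
  L = -8, M = 0, N = -2.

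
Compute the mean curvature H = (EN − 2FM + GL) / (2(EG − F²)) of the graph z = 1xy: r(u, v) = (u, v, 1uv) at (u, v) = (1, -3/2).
H = 12*sqrt(17)/289

With E = v^2 + 1, F = u*v, G = u^2 + 1, L = 0, M = 1/sqrt(u^2 + v^2 + 1), N = 0, assemble
  H = (EN − 2FM + GL) / (2(EG − F²)) = -u*v/(u^2 + v^2 + 1)^(3/2).
At (u, v) = (1, -3/2): H = 12*sqrt(17)/289.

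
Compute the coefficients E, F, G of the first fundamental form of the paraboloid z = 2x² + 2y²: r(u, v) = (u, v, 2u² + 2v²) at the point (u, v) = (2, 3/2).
E = 65;  F = 48;  G = 37

Partials: r_u = (1, 0, 4*u), r_v = (0, 1, 4*v). As functions of (u, v):
  E = r_u · r_u = 16*u^2 + 1,
  F = r_u · r_v = 16*u*v,
  G = r_v · r_v = 16*v^2 + 1.
Evaluating at (u, v) = (2, 3/2): E = 65, F = 48, G = 37.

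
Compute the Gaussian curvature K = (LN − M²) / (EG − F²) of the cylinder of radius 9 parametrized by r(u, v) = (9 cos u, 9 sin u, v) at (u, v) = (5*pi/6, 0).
K = 0

Coefficients of the first fundamental form: E = 81, F = 0, G = 1.
Coefficients of the second fundamental form: L = -9, M = 0, N = 0.
Assemble K = (LN − M²)/(EG − F²) = 0. At (u, v) = (5*pi/6, 0): K = 0.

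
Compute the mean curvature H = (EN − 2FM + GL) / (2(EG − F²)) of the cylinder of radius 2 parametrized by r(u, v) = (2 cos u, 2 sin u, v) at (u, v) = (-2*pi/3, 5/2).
H = -1/4

With E = 4, F = 0, G = 1, L = -2, M = 0, N = 0, assemble
  H = (EN − 2FM + GL) / (2(EG − F²)) = -1/4.
At (u, v) = (-2*pi/3, 5/2): H = -1/4.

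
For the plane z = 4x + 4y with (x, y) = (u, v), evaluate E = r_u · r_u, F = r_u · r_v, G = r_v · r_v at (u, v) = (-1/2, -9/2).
E = 17;  F = 16;  G = 17

Partials: r_u = (1, 0, 4), r_v = (0, 1, 4). As functions of (u, v):
  E = r_u · r_u = 17,
  F = r_u · r_v = 16,
  G = r_v · r_v = 17.
Evaluating at (u, v) = (-1/2, -9/2): E = 17, F = 16, G = 17.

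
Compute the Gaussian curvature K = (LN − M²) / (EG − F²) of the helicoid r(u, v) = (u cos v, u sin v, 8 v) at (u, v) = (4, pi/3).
K = -1/100

Coefficients of the first fundamental form: E = 1, F = 0, G = u^2 + 64.
Coefficients of the second fundamental form: L = 0, M = -8/sqrt(u^2 + 64), N = 0.
Assemble K = (LN − M²)/(EG − F²) = -64/(u^2 + 64)^2. At (u, v) = (4, pi/3): K = -1/100.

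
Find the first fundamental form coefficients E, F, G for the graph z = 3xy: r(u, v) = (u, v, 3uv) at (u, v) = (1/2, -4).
E = 145;  F = -18;  G = 13/4

Partials: r_u = (1, 0, 3*v), r_v = (0, 1, 3*u). As functions of (u, v):
  E = r_u · r_u = 9*v^2 + 1,
  F = r_u · r_v = 9*u*v,
  G = r_v · r_v = 9*u^2 + 1.
Evaluating at (u, v) = (1/2, -4): E = 145, F = -18, G = 13/4.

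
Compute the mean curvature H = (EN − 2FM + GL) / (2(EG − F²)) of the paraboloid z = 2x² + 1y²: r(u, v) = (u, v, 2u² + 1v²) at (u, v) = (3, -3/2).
H = 15*sqrt(154)/2156

With E = 16*u^2 + 1, F = 8*u*v, G = 4*v^2 + 1, L = 4/sqrt(16*u^2 + 4*v^2 + 1), M = 0, N = 2/sqrt(16*u^2 + 4*v^2 + 1), assemble
  H = (EN − 2FM + GL) / (2(EG − F²)) = (16*u^2 + 8*v^2 + 3)/(16*u^2 + 4*v^2 + 1)^(3/2).
At (u, v) = (3, -3/2): H = 15*sqrt(154)/2156.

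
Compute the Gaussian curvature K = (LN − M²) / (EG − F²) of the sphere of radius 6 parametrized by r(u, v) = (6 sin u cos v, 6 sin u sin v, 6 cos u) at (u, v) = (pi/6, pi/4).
K = 1/36

Coefficients of the first fundamental form: E = 36, F = 0, G = 36*sin(u)^2.
Coefficients of the second fundamental form: L = -6*sin(u)/Abs(sin(u)), M = 0, N = -6*sin(u)^3/Abs(sin(u)).
Assemble K = (LN − M²)/(EG − F²) = 1/36. At (u, v) = (pi/6, pi/4): K = 1/36.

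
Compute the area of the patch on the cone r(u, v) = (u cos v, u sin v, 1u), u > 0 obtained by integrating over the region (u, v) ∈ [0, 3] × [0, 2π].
Area = 9*sqrt(2)*pi

Area = ∫∫ √(EG − F²) du dv with √(EG − F²) = sqrt(2)*Abs(u). Integrating over [0, 3] × [0, 2π] gives 9*sqrt(2)*pi.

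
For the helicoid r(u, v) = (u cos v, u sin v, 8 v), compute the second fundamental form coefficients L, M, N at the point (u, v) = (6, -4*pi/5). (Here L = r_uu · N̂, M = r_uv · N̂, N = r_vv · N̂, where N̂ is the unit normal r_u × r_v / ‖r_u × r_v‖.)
L = 0;  M = -4/5;  N = 0

Compute the unit normal N̂(u, v) = (8*sin(v)/sqrt(u^2 + 64), -8*cos(v)/sqrt(u^2 + 64), u/sqrt(u^2 + 64)), and the second partials r_uu, r_uv, r_vv. Take dot products:
  L(u, v) = r_uu · N̂ = 0,
  M(u, v) = r_uv · N̂ = -8/sqrt(u^2 + 64),
  N(u, v) = r_vv · N̂ = 0.
Evaluating at (u, v) = (6, -4*pi/5):
  L = 0, M = -4/5, N = 0.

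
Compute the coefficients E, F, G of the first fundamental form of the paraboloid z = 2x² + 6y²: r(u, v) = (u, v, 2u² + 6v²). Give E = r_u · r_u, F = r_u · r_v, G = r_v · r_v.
E = 16*u^2 + 1;  F = 48*u*v;  G = 144*v^2 + 1

Compute partials: r_u = (1, 0, 4*u), r_v = (0, 1, 12*v). Then
  E = r_u · r_u = 16*u^2 + 1,
  F = r_u · r_v = 48*u*v,
  G = r_v · r_v = 144*v^2 + 1.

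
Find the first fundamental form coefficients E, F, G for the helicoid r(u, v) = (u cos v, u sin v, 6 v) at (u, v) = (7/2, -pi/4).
E = 1;  F = 0;  G = 193/4

Partials: r_u = (cos(v), sin(v), 0), r_v = (-u*sin(v), u*cos(v), 6). As functions of (u, v):
  E = r_u · r_u = 1,
  F = r_u · r_v = 0,
  G = r_v · r_v = u^2 + 36.
Evaluating at (u, v) = (7/2, -pi/4): E = 1, F = 0, G = 193/4.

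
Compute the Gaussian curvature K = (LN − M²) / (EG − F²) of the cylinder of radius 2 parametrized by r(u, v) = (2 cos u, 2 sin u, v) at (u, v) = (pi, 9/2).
K = 0

Coefficients of the first fundamental form: E = 4, F = 0, G = 1.
Coefficients of the second fundamental form: L = -2, M = 0, N = 0.
Assemble K = (LN − M²)/(EG − F²) = 0. At (u, v) = (pi, 9/2): K = 0.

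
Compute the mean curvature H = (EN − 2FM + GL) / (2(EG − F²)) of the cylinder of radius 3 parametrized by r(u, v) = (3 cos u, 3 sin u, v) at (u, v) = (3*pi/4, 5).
H = -1/6

With E = 9, F = 0, G = 1, L = -3, M = 0, N = 0, assemble
  H = (EN − 2FM + GL) / (2(EG − F²)) = -1/6.
At (u, v) = (3*pi/4, 5): H = -1/6.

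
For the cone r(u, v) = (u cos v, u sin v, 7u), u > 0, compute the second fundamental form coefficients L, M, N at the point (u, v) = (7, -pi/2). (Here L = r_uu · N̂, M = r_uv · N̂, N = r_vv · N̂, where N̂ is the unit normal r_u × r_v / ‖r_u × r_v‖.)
L = 0;  M = 0;  N = 49*sqrt(2)/10

Compute the unit normal N̂(u, v) = (-7*sqrt(2)*u*cos(v)/(10*Abs(u)), -7*sqrt(2)*u*sin(v)/(10*Abs(u)), sqrt(2)*u/(10*Abs(u))), and the second partials r_uu, r_uv, r_vv. Take dot products:
  L(u, v) = r_uu · N̂ = 0,
  M(u, v) = r_uv · N̂ = 0,
  N(u, v) = r_vv · N̂ = 7*sqrt(2)*u^2/(10*Abs(u)).
Evaluating at (u, v) = (7, -pi/2):
  L = 0, M = 0, N = 49*sqrt(2)/10.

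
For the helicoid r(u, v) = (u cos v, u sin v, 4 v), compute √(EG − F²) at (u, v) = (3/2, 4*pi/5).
√(EG − F²)|_{(3/2, 4*pi/5)} = sqrt(73)/2

E = 1, F = 0, G = u^2 + 16; EG − F² = u^2 + 16; √(EG − F²) = sqrt(u^2 + 16). At the given point: sqrt(73)/2.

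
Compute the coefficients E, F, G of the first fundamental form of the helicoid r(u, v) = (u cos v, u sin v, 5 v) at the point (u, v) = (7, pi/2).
E = 1;  F = 0;  G = 74

Partials: r_u = (cos(v), sin(v), 0), r_v = (-u*sin(v), u*cos(v), 5). As functions of (u, v):
  E = r_u · r_u = 1,
  F = r_u · r_v = 0,
  G = r_v · r_v = u^2 + 25.
Evaluating at (u, v) = (7, pi/2): E = 1, F = 0, G = 74.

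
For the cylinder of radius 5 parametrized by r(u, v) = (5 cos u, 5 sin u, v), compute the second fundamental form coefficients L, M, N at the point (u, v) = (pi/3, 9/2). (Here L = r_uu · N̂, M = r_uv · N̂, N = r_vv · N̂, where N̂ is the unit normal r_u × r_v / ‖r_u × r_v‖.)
L = -5;  M = 0;  N = 0

Compute the unit normal N̂(u, v) = (cos(u), sin(u), 0), and the second partials r_uu, r_uv, r_vv. Take dot products:
  L(u, v) = r_uu · N̂ = -5,
  M(u, v) = r_uv · N̂ = 0,
  N(u, v) = r_vv · N̂ = 0.
Evaluating at (u, v) = (pi/3, 9/2):
  L = -5, M = 0, N = 0.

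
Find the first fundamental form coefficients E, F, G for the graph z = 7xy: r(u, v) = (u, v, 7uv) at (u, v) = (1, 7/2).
E = 2405/4;  F = 343/2;  G = 50

Partials: r_u = (1, 0, 7*v), r_v = (0, 1, 7*u). As functions of (u, v):
  E = r_u · r_u = 49*v^2 + 1,
  F = r_u · r_v = 49*u*v,
  G = r_v · r_v = 49*u^2 + 1.
Evaluating at (u, v) = (1, 7/2): E = 2405/4, F = 343/2, G = 50.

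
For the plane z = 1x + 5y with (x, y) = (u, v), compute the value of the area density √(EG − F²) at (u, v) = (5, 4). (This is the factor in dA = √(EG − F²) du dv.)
√(EG − F²)|_{(5, 4)} = 3*sqrt(3)

E = 2, F = 5, G = 26, so EG − F² = 27. Taking the positive square root: √(EG − F²) = 3*sqrt(3). At (u, v) = (5, 4): 3*sqrt(3).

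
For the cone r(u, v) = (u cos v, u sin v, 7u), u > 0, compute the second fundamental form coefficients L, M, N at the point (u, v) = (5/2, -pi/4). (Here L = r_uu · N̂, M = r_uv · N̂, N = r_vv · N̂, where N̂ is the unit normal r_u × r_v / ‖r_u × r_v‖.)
L = 0;  M = 0;  N = 7*sqrt(2)/4

Compute the unit normal N̂(u, v) = (-7*sqrt(2)*u*cos(v)/(10*Abs(u)), -7*sqrt(2)*u*sin(v)/(10*Abs(u)), sqrt(2)*u/(10*Abs(u))), and the second partials r_uu, r_uv, r_vv. Take dot products:
  L(u, v) = r_uu · N̂ = 0,
  M(u, v) = r_uv · N̂ = 0,
  N(u, v) = r_vv · N̂ = 7*sqrt(2)*u^2/(10*Abs(u)).
Evaluating at (u, v) = (5/2, -pi/4):
  L = 0, M = 0, N = 7*sqrt(2)/4.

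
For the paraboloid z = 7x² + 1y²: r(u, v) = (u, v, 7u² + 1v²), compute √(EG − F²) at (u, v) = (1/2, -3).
√(EG − F²)|_{(1/2, -3)} = sqrt(86)

E = 196*u^2 + 1, F = 28*u*v, G = 4*v^2 + 1; EG − F² = 196*u^2 + 4*v^2 + 1; √(EG − F²) = sqrt(196*u^2 + 4*v^2 + 1). At the given point: sqrt(86).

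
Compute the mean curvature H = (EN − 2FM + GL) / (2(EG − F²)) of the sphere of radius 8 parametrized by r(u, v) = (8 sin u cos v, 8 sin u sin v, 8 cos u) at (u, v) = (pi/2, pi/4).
H = -1/8

With E = 64, F = 0, G = 64*sin(u)^2, L = -8*sin(u)/Abs(sin(u)), M = 0, N = -8*sin(u)^3/Abs(sin(u)), assemble
  H = (EN − 2FM + GL) / (2(EG − F²)) = -sin(u)/(8*Abs(sin(u))).
At (u, v) = (pi/2, pi/4): H = -1/8.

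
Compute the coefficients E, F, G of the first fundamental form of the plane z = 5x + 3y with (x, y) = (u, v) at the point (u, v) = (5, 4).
E = 26;  F = 15;  G = 10

Partials: r_u = (1, 0, 5), r_v = (0, 1, 3). As functions of (u, v):
  E = r_u · r_u = 26,
  F = r_u · r_v = 15,
  G = r_v · r_v = 10.
Evaluating at (u, v) = (5, 4): E = 26, F = 15, G = 10.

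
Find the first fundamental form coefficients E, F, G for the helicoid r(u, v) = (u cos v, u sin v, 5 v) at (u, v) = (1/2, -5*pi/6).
E = 1;  F = 0;  G = 101/4

Partials: r_u = (cos(v), sin(v), 0), r_v = (-u*sin(v), u*cos(v), 5). As functions of (u, v):
  E = r_u · r_u = 1,
  F = r_u · r_v = 0,
  G = r_v · r_v = u^2 + 25.
Evaluating at (u, v) = (1/2, -5*pi/6): E = 1, F = 0, G = 101/4.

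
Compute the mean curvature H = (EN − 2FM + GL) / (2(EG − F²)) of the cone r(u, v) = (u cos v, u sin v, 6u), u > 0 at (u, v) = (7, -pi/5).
H = 3*sqrt(37)/259

With E = 37, F = 0, G = u^2, L = 0, M = 0, N = 6*sqrt(37)*u^2/(37*Abs(u)), assemble
  H = (EN − 2FM + GL) / (2(EG − F²)) = 3*sqrt(37)/(37*Abs(u)).
At (u, v) = (7, -pi/5): H = 3*sqrt(37)/259.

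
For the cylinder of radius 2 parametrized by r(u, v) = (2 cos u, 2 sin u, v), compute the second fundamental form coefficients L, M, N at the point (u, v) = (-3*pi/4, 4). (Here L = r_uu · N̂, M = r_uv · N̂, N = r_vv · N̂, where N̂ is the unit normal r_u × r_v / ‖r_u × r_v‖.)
L = -2;  M = 0;  N = 0

Compute the unit normal N̂(u, v) = (cos(u), sin(u), 0), and the second partials r_uu, r_uv, r_vv. Take dot products:
  L(u, v) = r_uu · N̂ = -2,
  M(u, v) = r_uv · N̂ = 0,
  N(u, v) = r_vv · N̂ = 0.
Evaluating at (u, v) = (-3*pi/4, 4):
  L = -2, M = 0, N = 0.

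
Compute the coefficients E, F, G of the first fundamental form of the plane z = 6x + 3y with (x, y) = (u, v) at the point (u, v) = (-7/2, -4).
E = 37;  F = 18;  G = 10

Partials: r_u = (1, 0, 6), r_v = (0, 1, 3). As functions of (u, v):
  E = r_u · r_u = 37,
  F = r_u · r_v = 18,
  G = r_v · r_v = 10.
Evaluating at (u, v) = (-7/2, -4): E = 37, F = 18, G = 10.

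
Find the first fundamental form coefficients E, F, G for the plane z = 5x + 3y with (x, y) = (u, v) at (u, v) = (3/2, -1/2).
E = 26;  F = 15;  G = 10

Partials: r_u = (1, 0, 5), r_v = (0, 1, 3). As functions of (u, v):
  E = r_u · r_u = 26,
  F = r_u · r_v = 15,
  G = r_v · r_v = 10.
Evaluating at (u, v) = (3/2, -1/2): E = 26, F = 15, G = 10.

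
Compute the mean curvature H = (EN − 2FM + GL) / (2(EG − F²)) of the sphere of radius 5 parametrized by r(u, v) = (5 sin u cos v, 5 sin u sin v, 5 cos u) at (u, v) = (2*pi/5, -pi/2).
H = -1/5

With E = 25, F = 0, G = 25*sin(u)^2, L = -5*sin(u)/Abs(sin(u)), M = 0, N = -5*sin(u)^3/Abs(sin(u)), assemble
  H = (EN − 2FM + GL) / (2(EG − F²)) = -sin(u)/(5*Abs(sin(u))).
At (u, v) = (2*pi/5, -pi/2): H = -1/5.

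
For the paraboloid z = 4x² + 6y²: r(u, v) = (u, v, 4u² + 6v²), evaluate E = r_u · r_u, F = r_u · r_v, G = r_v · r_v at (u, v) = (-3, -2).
E = 577;  F = 576;  G = 577

Partials: r_u = (1, 0, 8*u), r_v = (0, 1, 12*v). As functions of (u, v):
  E = r_u · r_u = 64*u^2 + 1,
  F = r_u · r_v = 96*u*v,
  G = r_v · r_v = 144*v^2 + 1.
Evaluating at (u, v) = (-3, -2): E = 577, F = 576, G = 577.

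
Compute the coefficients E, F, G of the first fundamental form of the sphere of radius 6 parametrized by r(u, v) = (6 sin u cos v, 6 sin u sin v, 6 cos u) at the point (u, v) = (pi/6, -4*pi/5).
E = 36;  F = 0;  G = 9

Partials: r_u = (6*cos(u)*cos(v), 6*sin(v)*cos(u), -6*sin(u)), r_v = (-6*sin(u)*sin(v), 6*sin(u)*cos(v), 0). As functions of (u, v):
  E = r_u · r_u = 36,
  F = r_u · r_v = 0,
  G = r_v · r_v = 36*sin(u)^2.
Evaluating at (u, v) = (pi/6, -4*pi/5): E = 36, F = 0, G = 9.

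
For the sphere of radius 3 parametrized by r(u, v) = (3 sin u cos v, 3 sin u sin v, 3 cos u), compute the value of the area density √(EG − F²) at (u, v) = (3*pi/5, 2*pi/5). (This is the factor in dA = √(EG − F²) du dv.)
√(EG − F²)|_{(3*pi/5, 2*pi/5)} = 9*sqrt(2*sqrt(5) + 10)/4

E = 9, F = 0, G = 9*sin(u)^2, so EG − F² = 81*sin(u)^2. Taking the positive square root: √(EG − F²) = 9*Abs(sin(u)). At (u, v) = (3*pi/5, 2*pi/5): 9*sqrt(2*sqrt(5) + 10)/4.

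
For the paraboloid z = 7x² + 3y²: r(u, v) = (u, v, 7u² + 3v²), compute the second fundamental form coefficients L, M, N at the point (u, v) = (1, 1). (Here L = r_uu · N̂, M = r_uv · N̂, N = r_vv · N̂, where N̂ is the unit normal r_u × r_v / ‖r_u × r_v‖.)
L = 14*sqrt(233)/233;  M = 0;  N = 6*sqrt(233)/233

Compute the unit normal N̂(u, v) = (-14*u/sqrt(196*u^2 + 36*v^2 + 1), -6*v/sqrt(196*u^2 + 36*v^2 + 1), 1/sqrt(196*u^2 + 36*v^2 + 1)), and the second partials r_uu, r_uv, r_vv. Take dot products:
  L(u, v) = r_uu · N̂ = 14/sqrt(196*u^2 + 36*v^2 + 1),
  M(u, v) = r_uv · N̂ = 0,
  N(u, v) = r_vv · N̂ = 6/sqrt(196*u^2 + 36*v^2 + 1).
Evaluating at (u, v) = (1, 1):
  L = 14*sqrt(233)/233, M = 0, N = 6*sqrt(233)/233.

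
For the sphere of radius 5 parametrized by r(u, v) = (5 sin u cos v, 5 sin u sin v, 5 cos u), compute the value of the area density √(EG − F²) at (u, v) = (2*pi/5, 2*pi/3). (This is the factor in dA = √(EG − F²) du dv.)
√(EG − F²)|_{(2*pi/5, 2*pi/3)} = 25*sqrt(2*sqrt(5) + 10)/4

E = 25, F = 0, G = 25*sin(u)^2, so EG − F² = 625*sin(u)^2. Taking the positive square root: √(EG − F²) = 25*Abs(sin(u)). At (u, v) = (2*pi/5, 2*pi/3): 25*sqrt(2*sqrt(5) + 10)/4.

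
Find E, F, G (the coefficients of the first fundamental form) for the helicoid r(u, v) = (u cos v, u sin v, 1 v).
E = 1;  F = 0;  G = u^2 + 1

Compute partials: r_u = (cos(v), sin(v), 0), r_v = (-u*sin(v), u*cos(v), 1). Then
  E = r_u · r_u = 1,
  F = r_u · r_v = 0,
  G = r_v · r_v = u^2 + 1.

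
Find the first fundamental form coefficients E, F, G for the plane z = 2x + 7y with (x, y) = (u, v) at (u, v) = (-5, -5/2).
E = 5;  F = 14;  G = 50

Partials: r_u = (1, 0, 2), r_v = (0, 1, 7). As functions of (u, v):
  E = r_u · r_u = 5,
  F = r_u · r_v = 14,
  G = r_v · r_v = 50.
Evaluating at (u, v) = (-5, -5/2): E = 5, F = 14, G = 50.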